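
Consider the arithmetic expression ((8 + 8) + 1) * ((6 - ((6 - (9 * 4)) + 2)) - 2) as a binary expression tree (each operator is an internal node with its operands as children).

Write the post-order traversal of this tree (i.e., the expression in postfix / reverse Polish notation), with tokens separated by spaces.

Post-order on an expression tree gives postfix notation: for each operator, emit left operand, right operand, then the operator.

8 8 + 1 + 6 6 9 4 * - 2 + - 2 - *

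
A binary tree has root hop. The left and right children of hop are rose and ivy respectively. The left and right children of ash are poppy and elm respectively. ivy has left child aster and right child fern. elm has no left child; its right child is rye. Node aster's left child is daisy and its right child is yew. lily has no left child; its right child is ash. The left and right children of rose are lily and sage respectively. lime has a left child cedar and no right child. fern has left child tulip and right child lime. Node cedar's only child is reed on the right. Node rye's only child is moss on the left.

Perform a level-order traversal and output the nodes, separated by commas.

Level-order visits nodes level by level from the root, left to right within each level.
Level 0: hop
Level 1: rose, ivy
Level 2: lily, sage, aster, fern
Level 3: ash, daisy, yew, tulip, lime
Level 4: poppy, elm, cedar
Level 5: rye, reed
Level 6: moss

hop, rose, ivy, lily, sage, aster, fern, ash, daisy, yew, tulip, lime, poppy, elm, cedar, rye, reed, moss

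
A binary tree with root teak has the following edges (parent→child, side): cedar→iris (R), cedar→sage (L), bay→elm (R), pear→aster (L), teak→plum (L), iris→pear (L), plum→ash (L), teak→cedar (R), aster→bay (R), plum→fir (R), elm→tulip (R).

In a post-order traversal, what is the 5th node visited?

Post-order visits the left subtree, then the right subtree, then the node.
At teak: go left to plum.
  At plum: go left to ash.
    ash is a leaf — visit ash.
  At plum: go right to fir.
    fir is a leaf — visit fir.
  Visit plum.
At teak: go right to cedar.
  At cedar: go left to sage.
    sage is a leaf — visit sage.
  At cedar: go right to iris.
    At iris: go left to pear.
      At pear: go left to aster.
        At aster: no left child.
        At aster: go right to bay.
          At bay: no left child.
          At bay: go right to elm.
            At elm: no left child.
            At elm: go right to tulip.
              tulip is a leaf — visit tulip.
            Visit elm.
          Visit bay.
        Visit aster.
      At pear: no right child.
      Visit pear.
    At iris: no right child.
    Visit iris.
  Visit cedar.
Visit teak.
Full post-order sequence: ash, fir, plum, sage, tulip, elm, bay, aster, pear, iris, cedar, teak.

tulip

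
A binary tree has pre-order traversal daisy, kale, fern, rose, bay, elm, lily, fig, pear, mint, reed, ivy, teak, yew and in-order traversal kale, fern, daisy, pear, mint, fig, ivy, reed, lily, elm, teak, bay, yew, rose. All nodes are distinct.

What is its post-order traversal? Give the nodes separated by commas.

The first element of pre-order is the root; it splits in-order into left and right subtrees.
Root daisy: left subtree has 2 nodes {kale, fern}, right has 11 {pear, mint, fig, ivy, reed, lily, elm, teak, bay, yew, rose}.
  Root kale: left subtree has 0 nodes { }, right has 1 {fern}.
  Root rose: left subtree has 10 nodes {pear, mint, fig, ivy, reed, lily, elm, teak, bay, yew}, right has 0 { }.
    Root bay: left subtree has 8 nodes {pear, mint, fig, ivy, reed, lily, elm, teak}, right has 1 {yew}.
      Root elm: left subtree has 6 nodes {pear, mint, fig, ivy, reed, lily}, right has 1 {teak}.
        Root lily: left subtree has 5 nodes {pear, mint, fig, ivy, reed}, right has 0 { }.
          Root fig: left subtree has 2 nodes {pear, mint}, right has 2 {ivy, reed}.
            Root pear: left subtree has 0 nodes { }, right has 1 {mint}.
            Root reed: left subtree has 1 node {ivy}, right has 0 { }.

fern, kale, mint, pear, ivy, reed, fig, lily, teak, elm, yew, bay, rose, daisy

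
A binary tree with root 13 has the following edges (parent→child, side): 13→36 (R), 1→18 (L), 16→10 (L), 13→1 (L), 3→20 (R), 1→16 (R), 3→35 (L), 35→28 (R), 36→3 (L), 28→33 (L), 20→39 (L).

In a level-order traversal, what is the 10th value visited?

Level-order visits nodes level by level from the root, left to right within each level.
Level 0: 13
Level 1: 1, 36
Level 2: 18, 16, 3
Level 3: 10, 35, 20
Level 4: 28, 39
Level 5: 33
Full level-order sequence: 13, 1, 36, 18, 16, 3, 10, 35, 20, 28, 39, 33.

28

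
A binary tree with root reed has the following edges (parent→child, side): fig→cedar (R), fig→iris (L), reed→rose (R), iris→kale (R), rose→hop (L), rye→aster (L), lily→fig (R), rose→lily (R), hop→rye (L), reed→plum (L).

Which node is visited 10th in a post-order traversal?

rose

Post-order visits the left subtree, then the right subtree, then the node.
At reed: go left to plum.
  plum is a leaf — visit plum.
At reed: go right to rose.
  At rose: go left to hop.
    At hop: go left to rye.
      At rye: go left to aster.
        aster is a leaf — visit aster.
      At rye: no right child.
      Visit rye.
    At hop: no right child.
    Visit hop.
  At rose: go right to lily.
    At lily: no left child.
    At lily: go right to fig.
      At fig: go left to iris.
        At iris: no left child.
        At iris: go right to kale.
          kale is a leaf — visit kale.
        Visit iris.
      At fig: go right to cedar.
        cedar is a leaf — visit cedar.
      Visit fig.
    Visit lily.
  Visit rose.
Visit reed.
Full post-order sequence: plum, aster, rye, hop, kale, iris, cedar, fig, lily, rose, reed.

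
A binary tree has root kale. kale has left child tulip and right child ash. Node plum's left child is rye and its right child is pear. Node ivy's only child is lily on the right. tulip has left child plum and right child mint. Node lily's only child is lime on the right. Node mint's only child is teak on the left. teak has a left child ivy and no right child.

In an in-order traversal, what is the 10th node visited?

kale

In-order visits the left subtree, then the node, then the right subtree.
At kale: go left to tulip.
  At tulip: go left to plum.
    At plum: go left to rye.
      rye is a leaf — visit rye.
    Visit plum.
    At plum: go right to pear.
      pear is a leaf — visit pear.
  Visit tulip.
  At tulip: go right to mint.
    At mint: go left to teak.
      At teak: go left to ivy.
        At ivy: no left child.
        Visit ivy.
        At ivy: go right to lily.
          At lily: no left child.
          Visit lily.
          At lily: go right to lime.
            lime is a leaf — visit lime.
      Visit teak.
      At teak: no right child.
    Visit mint.
    At mint: no right child.
Visit kale.
At kale: go right to ash.
  ash is a leaf — visit ash.
Full in-order sequence: rye, plum, pear, tulip, ivy, lily, lime, teak, mint, kale, ash.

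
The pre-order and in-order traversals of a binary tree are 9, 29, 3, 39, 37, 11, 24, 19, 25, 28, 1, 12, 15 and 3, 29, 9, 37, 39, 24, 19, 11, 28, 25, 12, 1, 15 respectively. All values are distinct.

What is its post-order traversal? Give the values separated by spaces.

The first element of pre-order is the root; it splits in-order into left and right subtrees.
Root 9: left subtree has 2 nodes {3, 29}, right has 10 {37, 39, 24, 19, 11, 28, 25, 12, 1, 15}.
  Root 29: left subtree has 1 node {3}, right has 0 { }.
  Root 39: left subtree has 1 node {37}, right has 8 {24, 19, 11, 28, 25, 12, 1, 15}.
    Root 11: left subtree has 2 nodes {24, 19}, right has 5 {28, 25, 12, 1, 15}.
      Root 24: left subtree has 0 nodes { }, right has 1 {19}.
      Root 25: left subtree has 1 node {28}, right has 3 {12, 1, 15}.
        Root 1: left subtree has 1 node {12}, right has 1 {15}.

3 29 37 19 24 28 12 15 1 25 11 39 9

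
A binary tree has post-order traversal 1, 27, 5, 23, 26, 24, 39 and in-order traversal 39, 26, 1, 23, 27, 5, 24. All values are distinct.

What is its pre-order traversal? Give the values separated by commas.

39, 24, 26, 23, 1, 5, 27

The last element of post-order is the root; it splits in-order into left and right subtrees.
Root 39: left subtree has 0 nodes { }, right has 6 {26, 1, 23, 27, 5, 24}.
  Root 24: left subtree has 5 nodes {26, 1, 23, 27, 5}, right has 0 { }.
    Root 26: left subtree has 0 nodes { }, right has 4 {1, 23, 27, 5}.
      Root 23: left subtree has 1 node {1}, right has 2 {27, 5}.
        Root 5: left subtree has 1 node {27}, right has 0 { }.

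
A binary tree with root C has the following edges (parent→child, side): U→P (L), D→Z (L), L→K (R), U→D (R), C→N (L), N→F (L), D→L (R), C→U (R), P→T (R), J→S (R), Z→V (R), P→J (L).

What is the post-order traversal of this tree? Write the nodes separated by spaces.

Post-order visits the left subtree, then the right subtree, then the node.
At C: go left to N.
  At N: go left to F.
    F is a leaf — visit F.
  At N: no right child.
  Visit N.
At C: go right to U.
  At U: go left to P.
    At P: go left to J.
      At J: no left child.
      At J: go right to S.
        S is a leaf — visit S.
      Visit J.
    At P: go right to T.
      T is a leaf — visit T.
    Visit P.
  At U: go right to D.
    At D: go left to Z.
      At Z: no left child.
      At Z: go right to V.
        V is a leaf — visit V.
      Visit Z.
    At D: go right to L.
      At L: no left child.
      At L: go right to K.
        K is a leaf — visit K.
      Visit L.
    Visit D.
  Visit U.
Visit C.

F N S J T P V Z K L D U C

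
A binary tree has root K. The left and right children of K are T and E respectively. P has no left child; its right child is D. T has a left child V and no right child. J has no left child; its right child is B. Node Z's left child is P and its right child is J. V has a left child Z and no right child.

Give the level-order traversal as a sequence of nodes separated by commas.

Level-order visits nodes level by level from the root, left to right within each level.
Level 0: K
Level 1: T, E
Level 2: V
Level 3: Z
Level 4: P, J
Level 5: D, B

K, T, E, V, Z, P, J, D, B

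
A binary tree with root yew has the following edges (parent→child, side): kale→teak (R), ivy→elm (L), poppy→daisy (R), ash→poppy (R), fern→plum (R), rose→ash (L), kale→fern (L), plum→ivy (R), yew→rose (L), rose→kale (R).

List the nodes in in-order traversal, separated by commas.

In-order visits the left subtree, then the node, then the right subtree.
At yew: go left to rose.
  At rose: go left to ash.
    At ash: no left child.
    Visit ash.
    At ash: go right to poppy.
      At poppy: no left child.
      Visit poppy.
      At poppy: go right to daisy.
        daisy is a leaf — visit daisy.
  Visit rose.
  At rose: go right to kale.
    At kale: go left to fern.
      At fern: no left child.
      Visit fern.
      At fern: go right to plum.
        At plum: no left child.
        Visit plum.
        At plum: go right to ivy.
          At ivy: go left to elm.
            elm is a leaf — visit elm.
          Visit ivy.
          At ivy: no right child.
    Visit kale.
    At kale: go right to teak.
      teak is a leaf — visit teak.
Visit yew.
At yew: no right child.

ash, poppy, daisy, rose, fern, plum, elm, ivy, kale, teak, yew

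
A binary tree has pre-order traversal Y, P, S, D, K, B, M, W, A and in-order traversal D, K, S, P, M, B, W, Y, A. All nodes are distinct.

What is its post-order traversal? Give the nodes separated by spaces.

The first element of pre-order is the root; it splits in-order into left and right subtrees.
Root Y: left subtree has 7 nodes {D, K, S, P, M, B, W}, right has 1 {A}.
  Root P: left subtree has 3 nodes {D, K, S}, right has 3 {M, B, W}.
    Root S: left subtree has 2 nodes {D, K}, right has 0 { }.
      Root D: left subtree has 0 nodes { }, right has 1 {K}.
    Root B: left subtree has 1 node {M}, right has 1 {W}.

K D S M W B P A Y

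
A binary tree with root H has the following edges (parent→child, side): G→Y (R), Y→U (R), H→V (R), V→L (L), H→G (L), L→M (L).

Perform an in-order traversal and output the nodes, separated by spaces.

G Y U H M L V

In-order visits the left subtree, then the node, then the right subtree.
At H: go left to G.
  At G: no left child.
  Visit G.
  At G: go right to Y.
    At Y: no left child.
    Visit Y.
    At Y: go right to U.
      U is a leaf — visit U.
Visit H.
At H: go right to V.
  At V: go left to L.
    At L: go left to M.
      M is a leaf — visit M.
    Visit L.
    At L: no right child.
  Visit V.
  At V: no right child.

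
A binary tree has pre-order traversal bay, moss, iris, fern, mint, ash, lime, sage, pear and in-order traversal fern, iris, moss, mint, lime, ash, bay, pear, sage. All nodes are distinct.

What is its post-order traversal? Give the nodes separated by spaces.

fern iris lime ash mint moss pear sage bay

The first element of pre-order is the root; it splits in-order into left and right subtrees.
Root bay: left subtree has 6 nodes {fern, iris, moss, mint, lime, ash}, right has 2 {pear, sage}.
  Root moss: left subtree has 2 nodes {fern, iris}, right has 3 {mint, lime, ash}.
    Root iris: left subtree has 1 node {fern}, right has 0 { }.
    Root mint: left subtree has 0 nodes { }, right has 2 {lime, ash}.
      Root ash: left subtree has 1 node {lime}, right has 0 { }.
  Root sage: left subtree has 1 node {pear}, right has 0 { }.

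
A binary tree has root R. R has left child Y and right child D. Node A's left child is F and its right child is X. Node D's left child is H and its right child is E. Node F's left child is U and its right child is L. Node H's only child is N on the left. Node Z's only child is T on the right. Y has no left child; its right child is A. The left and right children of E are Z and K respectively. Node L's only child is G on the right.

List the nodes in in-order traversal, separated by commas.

Y, U, F, L, G, A, X, R, N, H, D, Z, T, E, K

In-order visits the left subtree, then the node, then the right subtree.
At R: go left to Y.
  At Y: no left child.
  Visit Y.
  At Y: go right to A.
    At A: go left to F.
      At F: go left to U.
        U is a leaf — visit U.
      Visit F.
      At F: go right to L.
        At L: no left child.
        Visit L.
        At L: go right to G.
          G is a leaf — visit G.
    Visit A.
    At A: go right to X.
      X is a leaf — visit X.
Visit R.
At R: go right to D.
  At D: go left to H.
    At H: go left to N.
      N is a leaf — visit N.
    Visit H.
    At H: no right child.
  Visit D.
  At D: go right to E.
    At E: go left to Z.
      At Z: no left child.
      Visit Z.
      At Z: go right to T.
        T is a leaf — visit T.
    Visit E.
    At E: go right to K.
      K is a leaf — visit K.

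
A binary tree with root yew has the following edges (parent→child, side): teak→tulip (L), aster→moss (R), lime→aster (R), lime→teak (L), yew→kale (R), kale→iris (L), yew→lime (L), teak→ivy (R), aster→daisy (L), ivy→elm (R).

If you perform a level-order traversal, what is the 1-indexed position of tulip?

Level-order visits nodes level by level from the root, left to right within each level.
Level 0: yew
Level 1: lime, kale
Level 2: teak, aster, iris
Level 3: tulip, ivy, daisy, moss
Level 4: elm
Full level-order sequence: yew, lime, kale, teak, aster, iris, tulip, ivy, daisy, moss, elm.

7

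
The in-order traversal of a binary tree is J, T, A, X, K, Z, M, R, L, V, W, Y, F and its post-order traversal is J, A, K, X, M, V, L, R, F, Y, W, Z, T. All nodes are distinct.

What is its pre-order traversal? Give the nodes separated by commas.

The last element of post-order is the root; it splits in-order into left and right subtrees.
Root T: left subtree has 1 node {J}, right has 11 {A, X, K, Z, M, R, L, V, W, Y, F}.
  Root Z: left subtree has 3 nodes {A, X, K}, right has 7 {M, R, L, V, W, Y, F}.
    Root X: left subtree has 1 node {A}, right has 1 {K}.
    Root W: left subtree has 4 nodes {M, R, L, V}, right has 2 {Y, F}.
      Root R: left subtree has 1 node {M}, right has 2 {L, V}.
        Root L: left subtree has 0 nodes { }, right has 1 {V}.
      Root Y: left subtree has 0 nodes { }, right has 1 {F}.

T, J, Z, X, A, K, W, R, M, L, V, Y, F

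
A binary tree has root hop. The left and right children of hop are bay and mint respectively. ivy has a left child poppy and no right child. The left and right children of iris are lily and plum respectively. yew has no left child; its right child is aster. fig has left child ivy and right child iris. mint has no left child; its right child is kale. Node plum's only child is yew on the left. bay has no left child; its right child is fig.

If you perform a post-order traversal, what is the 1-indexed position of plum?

6

Post-order visits the left subtree, then the right subtree, then the node.
At hop: go left to bay.
  At bay: no left child.
  At bay: go right to fig.
    At fig: go left to ivy.
      At ivy: go left to poppy.
        poppy is a leaf — visit poppy.
      At ivy: no right child.
      Visit ivy.
    At fig: go right to iris.
      At iris: go left to lily.
        lily is a leaf — visit lily.
      At iris: go right to plum.
        At plum: go left to yew.
          At yew: no left child.
          At yew: go right to aster.
            aster is a leaf — visit aster.
          Visit yew.
        At plum: no right child.
        Visit plum.
      Visit iris.
    Visit fig.
  Visit bay.
At hop: go right to mint.
  At mint: no left child.
  At mint: go right to kale.
    kale is a leaf — visit kale.
  Visit mint.
Visit hop.
Full post-order sequence: poppy, ivy, lily, aster, yew, plum, iris, fig, bay, kale, mint, hop.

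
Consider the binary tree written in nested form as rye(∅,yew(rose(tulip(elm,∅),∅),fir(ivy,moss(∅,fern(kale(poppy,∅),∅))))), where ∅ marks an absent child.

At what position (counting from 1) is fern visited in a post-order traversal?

7

Post-order visits the left subtree, then the right subtree, then the node.
At rye: no left child.
At rye: go right to yew.
  At yew: go left to rose.
    At rose: go left to tulip.
      At tulip: go left to elm.
        elm is a leaf — visit elm.
      At tulip: no right child.
      Visit tulip.
    At rose: no right child.
    Visit rose.
  At yew: go right to fir.
    At fir: go left to ivy.
      ivy is a leaf — visit ivy.
    At fir: go right to moss.
      At moss: no left child.
      At moss: go right to fern.
        At fern: go left to kale.
          At kale: go left to poppy.
            poppy is a leaf — visit poppy.
          At kale: no right child.
          Visit kale.
        At fern: no right child.
        Visit fern.
      Visit moss.
    Visit fir.
  Visit yew.
Visit rye.
Full post-order sequence: elm, tulip, rose, ivy, poppy, kale, fern, moss, fir, yew, rye.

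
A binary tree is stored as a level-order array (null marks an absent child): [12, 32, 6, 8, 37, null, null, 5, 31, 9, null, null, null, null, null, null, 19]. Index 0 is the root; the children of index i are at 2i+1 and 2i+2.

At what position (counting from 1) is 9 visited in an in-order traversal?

6

In-order visits the left subtree, then the node, then the right subtree.
At 12: go left to 32.
  At 32: go left to 8.
    At 8: go left to 5.
      At 5: no left child.
      Visit 5.
      At 5: go right to 19.
        19 is a leaf — visit 19.
    Visit 8.
    At 8: go right to 31.
      31 is a leaf — visit 31.
  Visit 32.
  At 32: go right to 37.
    At 37: go left to 9.
      9 is a leaf — visit 9.
    Visit 37.
    At 37: no right child.
Visit 12.
At 12: go right to 6.
  6 is a leaf — visit 6.
Full in-order sequence: 5, 19, 8, 31, 32, 9, 37, 12, 6.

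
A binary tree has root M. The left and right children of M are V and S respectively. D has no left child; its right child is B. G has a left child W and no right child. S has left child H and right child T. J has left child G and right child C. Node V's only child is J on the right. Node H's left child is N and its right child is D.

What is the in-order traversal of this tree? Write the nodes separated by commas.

V, W, G, J, C, M, N, H, D, B, S, T

In-order visits the left subtree, then the node, then the right subtree.
At M: go left to V.
  At V: no left child.
  Visit V.
  At V: go right to J.
    At J: go left to G.
      At G: go left to W.
        W is a leaf — visit W.
      Visit G.
      At G: no right child.
    Visit J.
    At J: go right to C.
      C is a leaf — visit C.
Visit M.
At M: go right to S.
  At S: go left to H.
    At H: go left to N.
      N is a leaf — visit N.
    Visit H.
    At H: go right to D.
      At D: no left child.
      Visit D.
      At D: go right to B.
        B is a leaf — visit B.
  Visit S.
  At S: go right to T.
    T is a leaf — visit T.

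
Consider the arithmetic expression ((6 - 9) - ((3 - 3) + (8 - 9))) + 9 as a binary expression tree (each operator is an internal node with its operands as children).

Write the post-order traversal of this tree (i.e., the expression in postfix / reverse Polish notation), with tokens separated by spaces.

6 9 - 3 3 - 8 9 - + - 9 +

Post-order on an expression tree gives postfix notation: for each operator, emit left operand, right operand, then the operator.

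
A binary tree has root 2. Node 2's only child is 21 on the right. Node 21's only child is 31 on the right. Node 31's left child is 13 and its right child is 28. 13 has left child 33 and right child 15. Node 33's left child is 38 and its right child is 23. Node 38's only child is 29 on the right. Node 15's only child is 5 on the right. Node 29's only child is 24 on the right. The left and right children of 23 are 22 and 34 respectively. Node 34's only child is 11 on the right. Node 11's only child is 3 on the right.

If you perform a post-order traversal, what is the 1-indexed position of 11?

6

Post-order visits the left subtree, then the right subtree, then the node.
At 2: no left child.
At 2: go right to 21.
  At 21: no left child.
  At 21: go right to 31.
    At 31: go left to 13.
      At 13: go left to 33.
        At 33: go left to 38.
          At 38: no left child.
          At 38: go right to 29.
            At 29: no left child.
            At 29: go right to 24.
              24 is a leaf — visit 24.
            Visit 29.
          Visit 38.
        At 33: go right to 23.
          At 23: go left to 22.
            22 is a leaf — visit 22.
          At 23: go right to 34.
            At 34: no left child.
            At 34: go right to 11.
              At 11: no left child.
              At 11: go right to 3.
                3 is a leaf — visit 3.
              Visit 11.
            Visit 34.
          Visit 23.
        Visit 33.
      At 13: go right to 15.
        At 15: no left child.
        At 15: go right to 5.
          5 is a leaf — visit 5.
        Visit 15.
      Visit 13.
    At 31: go right to 28.
      28 is a leaf — visit 28.
    Visit 31.
  Visit 21.
Visit 2.
Full post-order sequence: 24, 29, 38, 22, 3, 11, 34, 23, 33, 5, 15, 13, 28, 31, 21, 2.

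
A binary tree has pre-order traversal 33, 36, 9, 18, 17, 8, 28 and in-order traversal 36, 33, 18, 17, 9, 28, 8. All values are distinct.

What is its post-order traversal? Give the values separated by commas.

36, 17, 18, 28, 8, 9, 33

The first element of pre-order is the root; it splits in-order into left and right subtrees.
Root 33: left subtree has 1 node {36}, right has 5 {18, 17, 9, 28, 8}.
  Root 9: left subtree has 2 nodes {18, 17}, right has 2 {28, 8}.
    Root 18: left subtree has 0 nodes { }, right has 1 {17}.
    Root 8: left subtree has 1 node {28}, right has 0 { }.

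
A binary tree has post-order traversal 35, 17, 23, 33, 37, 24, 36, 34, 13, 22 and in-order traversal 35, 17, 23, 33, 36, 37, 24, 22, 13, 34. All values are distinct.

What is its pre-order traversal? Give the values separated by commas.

22, 36, 33, 23, 17, 35, 24, 37, 13, 34

The last element of post-order is the root; it splits in-order into left and right subtrees.
Root 22: left subtree has 7 nodes {35, 17, 23, 33, 36, 37, 24}, right has 2 {13, 34}.
  Root 36: left subtree has 4 nodes {35, 17, 23, 33}, right has 2 {37, 24}.
    Root 33: left subtree has 3 nodes {35, 17, 23}, right has 0 { }.
      Root 23: left subtree has 2 nodes {35, 17}, right has 0 { }.
        Root 17: left subtree has 1 node {35}, right has 0 { }.
    Root 24: left subtree has 1 node {37}, right has 0 { }.
  Root 13: left subtree has 0 nodes { }, right has 1 {34}.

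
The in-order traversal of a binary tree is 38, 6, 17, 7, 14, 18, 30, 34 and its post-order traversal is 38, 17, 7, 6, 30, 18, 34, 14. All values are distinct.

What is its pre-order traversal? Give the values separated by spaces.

The last element of post-order is the root; it splits in-order into left and right subtrees.
Root 14: left subtree has 4 nodes {38, 6, 17, 7}, right has 3 {18, 30, 34}.
  Root 6: left subtree has 1 node {38}, right has 2 {17, 7}.
    Root 7: left subtree has 1 node {17}, right has 0 { }.
  Root 34: left subtree has 2 nodes {18, 30}, right has 0 { }.
    Root 18: left subtree has 0 nodes { }, right has 1 {30}.

14 6 38 7 17 34 18 30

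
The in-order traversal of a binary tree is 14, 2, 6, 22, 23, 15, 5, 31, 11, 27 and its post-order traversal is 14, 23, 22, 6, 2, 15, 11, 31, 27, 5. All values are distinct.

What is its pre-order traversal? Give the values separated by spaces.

The last element of post-order is the root; it splits in-order into left and right subtrees.
Root 5: left subtree has 6 nodes {14, 2, 6, 22, 23, 15}, right has 3 {31, 11, 27}.
  Root 15: left subtree has 5 nodes {14, 2, 6, 22, 23}, right has 0 { }.
    Root 2: left subtree has 1 node {14}, right has 3 {6, 22, 23}.
      Root 6: left subtree has 0 nodes { }, right has 2 {22, 23}.
        Root 22: left subtree has 0 nodes { }, right has 1 {23}.
  Root 27: left subtree has 2 nodes {31, 11}, right has 0 { }.
    Root 31: left subtree has 0 nodes { }, right has 1 {11}.

5 15 2 14 6 22 23 27 31 11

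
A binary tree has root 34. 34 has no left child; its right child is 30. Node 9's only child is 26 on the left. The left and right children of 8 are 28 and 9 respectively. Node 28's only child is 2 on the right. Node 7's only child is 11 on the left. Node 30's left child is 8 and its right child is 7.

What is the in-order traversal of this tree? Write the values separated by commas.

In-order visits the left subtree, then the node, then the right subtree.
At 34: no left child.
Visit 34.
At 34: go right to 30.
  At 30: go left to 8.
    At 8: go left to 28.
      At 28: no left child.
      Visit 28.
      At 28: go right to 2.
        2 is a leaf — visit 2.
    Visit 8.
    At 8: go right to 9.
      At 9: go left to 26.
        26 is a leaf — visit 26.
      Visit 9.
      At 9: no right child.
  Visit 30.
  At 30: go right to 7.
    At 7: go left to 11.
      11 is a leaf — visit 11.
    Visit 7.
    At 7: no right child.

34, 28, 2, 8, 26, 9, 30, 11, 7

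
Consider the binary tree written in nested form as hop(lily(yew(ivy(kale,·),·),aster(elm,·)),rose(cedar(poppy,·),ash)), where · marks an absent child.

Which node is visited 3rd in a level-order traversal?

Level-order visits nodes level by level from the root, left to right within each level.
Level 0: hop
Level 1: lily, rose
Level 2: yew, aster, cedar, ash
Level 3: ivy, elm, poppy
Level 4: kale
Full level-order sequence: hop, lily, rose, yew, aster, cedar, ash, ivy, elm, poppy, kale.

rose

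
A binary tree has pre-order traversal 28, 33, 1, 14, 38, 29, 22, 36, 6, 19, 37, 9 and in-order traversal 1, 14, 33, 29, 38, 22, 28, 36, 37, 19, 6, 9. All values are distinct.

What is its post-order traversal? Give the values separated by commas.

The first element of pre-order is the root; it splits in-order into left and right subtrees.
Root 28: left subtree has 6 nodes {1, 14, 33, 29, 38, 22}, right has 5 {36, 37, 19, 6, 9}.
  Root 33: left subtree has 2 nodes {1, 14}, right has 3 {29, 38, 22}.
    Root 1: left subtree has 0 nodes { }, right has 1 {14}.
    Root 38: left subtree has 1 node {29}, right has 1 {22}.
  Root 36: left subtree has 0 nodes { }, right has 4 {37, 19, 6, 9}.
    Root 6: left subtree has 2 nodes {37, 19}, right has 1 {9}.
      Root 19: left subtree has 1 node {37}, right has 0 { }.

14, 1, 29, 22, 38, 33, 37, 19, 9, 6, 36, 28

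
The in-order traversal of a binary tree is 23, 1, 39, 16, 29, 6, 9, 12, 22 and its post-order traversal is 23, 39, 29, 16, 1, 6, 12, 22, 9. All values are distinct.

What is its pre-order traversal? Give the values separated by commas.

The last element of post-order is the root; it splits in-order into left and right subtrees.
Root 9: left subtree has 6 nodes {23, 1, 39, 16, 29, 6}, right has 2 {12, 22}.
  Root 6: left subtree has 5 nodes {23, 1, 39, 16, 29}, right has 0 { }.
    Root 1: left subtree has 1 node {23}, right has 3 {39, 16, 29}.
      Root 16: left subtree has 1 node {39}, right has 1 {29}.
  Root 22: left subtree has 1 node {12}, right has 0 { }.

9, 6, 1, 23, 16, 39, 29, 22, 12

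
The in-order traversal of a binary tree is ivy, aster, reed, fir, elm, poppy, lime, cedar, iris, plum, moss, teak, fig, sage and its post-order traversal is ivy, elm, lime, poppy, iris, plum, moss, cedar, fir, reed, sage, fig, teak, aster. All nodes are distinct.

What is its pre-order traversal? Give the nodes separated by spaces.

The last element of post-order is the root; it splits in-order into left and right subtrees.
Root aster: left subtree has 1 node {ivy}, right has 12 {reed, fir, elm, poppy, lime, cedar, iris, plum, moss, teak, fig, sage}.
  Root teak: left subtree has 9 nodes {reed, fir, elm, poppy, lime, cedar, iris, plum, moss}, right has 2 {fig, sage}.
    Root reed: left subtree has 0 nodes { }, right has 8 {fir, elm, poppy, lime, cedar, iris, plum, moss}.
      Root fir: left subtree has 0 nodes { }, right has 7 {elm, poppy, lime, cedar, iris, plum, moss}.
        Root cedar: left subtree has 3 nodes {elm, poppy, lime}, right has 3 {iris, plum, moss}.
          Root poppy: left subtree has 1 node {elm}, right has 1 {lime}.
          Root moss: left subtree has 2 nodes {iris, plum}, right has 0 { }.
            Root plum: left subtree has 1 node {iris}, right has 0 { }.
    Root fig: left subtree has 0 nodes { }, right has 1 {sage}.

aster ivy teak reed fir cedar poppy elm lime moss plum iris fig sage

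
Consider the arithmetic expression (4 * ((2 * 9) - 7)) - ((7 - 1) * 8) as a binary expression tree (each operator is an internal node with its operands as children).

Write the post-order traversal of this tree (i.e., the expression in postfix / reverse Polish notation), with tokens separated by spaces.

4 2 9 * 7 - * 7 1 - 8 * -

Post-order on an expression tree gives postfix notation: for each operator, emit left operand, right operand, then the operator.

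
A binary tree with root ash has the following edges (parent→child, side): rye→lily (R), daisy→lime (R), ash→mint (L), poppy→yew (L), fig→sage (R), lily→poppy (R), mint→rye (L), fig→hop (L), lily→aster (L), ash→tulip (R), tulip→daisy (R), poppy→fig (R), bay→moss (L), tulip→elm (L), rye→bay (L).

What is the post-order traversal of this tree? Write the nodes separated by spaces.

Post-order visits the left subtree, then the right subtree, then the node.
At ash: go left to mint.
  At mint: go left to rye.
    At rye: go left to bay.
      At bay: go left to moss.
        moss is a leaf — visit moss.
      At bay: no right child.
      Visit bay.
    At rye: go right to lily.
      At lily: go left to aster.
        aster is a leaf — visit aster.
      At lily: go right to poppy.
        At poppy: go left to yew.
          yew is a leaf — visit yew.
        At poppy: go right to fig.
          At fig: go left to hop.
            hop is a leaf — visit hop.
          At fig: go right to sage.
            sage is a leaf — visit sage.
          Visit fig.
        Visit poppy.
      Visit lily.
    Visit rye.
  At mint: no right child.
  Visit mint.
At ash: go right to tulip.
  At tulip: go left to elm.
    elm is a leaf — visit elm.
  At tulip: go right to daisy.
    At daisy: no left child.
    At daisy: go right to lime.
      lime is a leaf — visit lime.
    Visit daisy.
  Visit tulip.
Visit ash.

moss bay aster yew hop sage fig poppy lily rye mint elm lime daisy tulip ash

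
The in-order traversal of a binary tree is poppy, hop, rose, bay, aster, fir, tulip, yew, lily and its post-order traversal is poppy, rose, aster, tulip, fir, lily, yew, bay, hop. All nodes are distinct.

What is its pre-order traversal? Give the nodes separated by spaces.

hop poppy bay rose yew fir aster tulip lily

The last element of post-order is the root; it splits in-order into left and right subtrees.
Root hop: left subtree has 1 node {poppy}, right has 7 {rose, bay, aster, fir, tulip, yew, lily}.
  Root bay: left subtree has 1 node {rose}, right has 5 {aster, fir, tulip, yew, lily}.
    Root yew: left subtree has 3 nodes {aster, fir, tulip}, right has 1 {lily}.
      Root fir: left subtree has 1 node {aster}, right has 1 {tulip}.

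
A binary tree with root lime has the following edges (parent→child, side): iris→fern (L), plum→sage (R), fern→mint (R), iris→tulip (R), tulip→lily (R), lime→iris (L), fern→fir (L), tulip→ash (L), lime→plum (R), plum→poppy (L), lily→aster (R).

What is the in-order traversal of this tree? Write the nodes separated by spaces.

fir fern mint iris ash tulip lily aster lime poppy plum sage

In-order visits the left subtree, then the node, then the right subtree.
At lime: go left to iris.
  At iris: go left to fern.
    At fern: go left to fir.
      fir is a leaf — visit fir.
    Visit fern.
    At fern: go right to mint.
      mint is a leaf — visit mint.
  Visit iris.
  At iris: go right to tulip.
    At tulip: go left to ash.
      ash is a leaf — visit ash.
    Visit tulip.
    At tulip: go right to lily.
      At lily: no left child.
      Visit lily.
      At lily: go right to aster.
        aster is a leaf — visit aster.
Visit lime.
At lime: go right to plum.
  At plum: go left to poppy.
    poppy is a leaf — visit poppy.
  Visit plum.
  At plum: go right to sage.
    sage is a leaf — visit sage.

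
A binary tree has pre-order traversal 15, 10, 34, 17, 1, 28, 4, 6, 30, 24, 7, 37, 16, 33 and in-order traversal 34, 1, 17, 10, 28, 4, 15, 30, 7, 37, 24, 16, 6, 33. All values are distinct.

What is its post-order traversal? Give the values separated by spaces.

1 17 34 4 28 10 37 7 16 24 30 33 6 15

The first element of pre-order is the root; it splits in-order into left and right subtrees.
Root 15: left subtree has 6 nodes {34, 1, 17, 10, 28, 4}, right has 7 {30, 7, 37, 24, 16, 6, 33}.
  Root 10: left subtree has 3 nodes {34, 1, 17}, right has 2 {28, 4}.
    Root 34: left subtree has 0 nodes { }, right has 2 {1, 17}.
      Root 17: left subtree has 1 node {1}, right has 0 { }.
    Root 28: left subtree has 0 nodes { }, right has 1 {4}.
  Root 6: left subtree has 5 nodes {30, 7, 37, 24, 16}, right has 1 {33}.
    Root 30: left subtree has 0 nodes { }, right has 4 {7, 37, 24, 16}.
      Root 24: left subtree has 2 nodes {7, 37}, right has 1 {16}.
        Root 7: left subtree has 0 nodes { }, right has 1 {37}.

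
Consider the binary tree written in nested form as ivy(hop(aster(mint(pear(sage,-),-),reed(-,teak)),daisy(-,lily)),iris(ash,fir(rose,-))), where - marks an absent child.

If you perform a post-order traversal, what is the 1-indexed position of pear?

2

Post-order visits the left subtree, then the right subtree, then the node.
At ivy: go left to hop.
  At hop: go left to aster.
    At aster: go left to mint.
      At mint: go left to pear.
        At pear: go left to sage.
          sage is a leaf — visit sage.
        At pear: no right child.
        Visit pear.
      At mint: no right child.
      Visit mint.
    At aster: go right to reed.
      At reed: no left child.
      At reed: go right to teak.
        teak is a leaf — visit teak.
      Visit reed.
    Visit aster.
  At hop: go right to daisy.
    At daisy: no left child.
    At daisy: go right to lily.
      lily is a leaf — visit lily.
    Visit daisy.
  Visit hop.
At ivy: go right to iris.
  At iris: go left to ash.
    ash is a leaf — visit ash.
  At iris: go right to fir.
    At fir: go left to rose.
      rose is a leaf — visit rose.
    At fir: no right child.
    Visit fir.
  Visit iris.
Visit ivy.
Full post-order sequence: sage, pear, mint, teak, reed, aster, lily, daisy, hop, ash, rose, fir, iris, ivy.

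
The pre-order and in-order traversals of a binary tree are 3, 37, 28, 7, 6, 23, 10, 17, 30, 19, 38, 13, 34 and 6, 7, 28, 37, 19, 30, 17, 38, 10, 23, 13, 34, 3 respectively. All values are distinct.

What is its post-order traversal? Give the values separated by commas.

6, 7, 28, 19, 30, 38, 17, 10, 34, 13, 23, 37, 3

The first element of pre-order is the root; it splits in-order into left and right subtrees.
Root 3: left subtree has 12 nodes {6, 7, 28, 37, 19, 30, 17, 38, 10, 23, 13, 34}, right has 0 { }.
  Root 37: left subtree has 3 nodes {6, 7, 28}, right has 8 {19, 30, 17, 38, 10, 23, 13, 34}.
    Root 28: left subtree has 2 nodes {6, 7}, right has 0 { }.
      Root 7: left subtree has 1 node {6}, right has 0 { }.
    Root 23: left subtree has 5 nodes {19, 30, 17, 38, 10}, right has 2 {13, 34}.
      Root 10: left subtree has 4 nodes {19, 30, 17, 38}, right has 0 { }.
        Root 17: left subtree has 2 nodes {19, 30}, right has 1 {38}.
          Root 30: left subtree has 1 node {19}, right has 0 { }.
      Root 13: left subtree has 0 nodes { }, right has 1 {34}.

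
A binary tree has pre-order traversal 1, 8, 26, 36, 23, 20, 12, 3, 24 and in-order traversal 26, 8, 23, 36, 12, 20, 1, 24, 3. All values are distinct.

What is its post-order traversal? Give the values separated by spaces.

The first element of pre-order is the root; it splits in-order into left and right subtrees.
Root 1: left subtree has 6 nodes {26, 8, 23, 36, 12, 20}, right has 2 {24, 3}.
  Root 8: left subtree has 1 node {26}, right has 4 {23, 36, 12, 20}.
    Root 36: left subtree has 1 node {23}, right has 2 {12, 20}.
      Root 20: left subtree has 1 node {12}, right has 0 { }.
  Root 3: left subtree has 1 node {24}, right has 0 { }.

26 23 12 20 36 8 24 3 1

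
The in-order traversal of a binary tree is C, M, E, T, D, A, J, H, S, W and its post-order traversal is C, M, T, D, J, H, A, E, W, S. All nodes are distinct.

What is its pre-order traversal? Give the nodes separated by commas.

The last element of post-order is the root; it splits in-order into left and right subtrees.
Root S: left subtree has 8 nodes {C, M, E, T, D, A, J, H}, right has 1 {W}.
  Root E: left subtree has 2 nodes {C, M}, right has 5 {T, D, A, J, H}.
    Root M: left subtree has 1 node {C}, right has 0 { }.
    Root A: left subtree has 2 nodes {T, D}, right has 2 {J, H}.
      Root D: left subtree has 1 node {T}, right has 0 { }.
      Root H: left subtree has 1 node {J}, right has 0 { }.

S, E, M, C, A, D, T, H, J, W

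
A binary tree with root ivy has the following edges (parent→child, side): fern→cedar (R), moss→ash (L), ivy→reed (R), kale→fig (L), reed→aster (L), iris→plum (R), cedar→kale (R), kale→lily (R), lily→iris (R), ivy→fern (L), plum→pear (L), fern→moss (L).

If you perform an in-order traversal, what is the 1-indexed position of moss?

In-order visits the left subtree, then the node, then the right subtree.
At ivy: go left to fern.
  At fern: go left to moss.
    At moss: go left to ash.
      ash is a leaf — visit ash.
    Visit moss.
    At moss: no right child.
  Visit fern.
  At fern: go right to cedar.
    At cedar: no left child.
    Visit cedar.
    At cedar: go right to kale.
      At kale: go left to fig.
        fig is a leaf — visit fig.
      Visit kale.
      At kale: go right to lily.
        At lily: no left child.
        Visit lily.
        At lily: go right to iris.
          At iris: no left child.
          Visit iris.
          At iris: go right to plum.
            At plum: go left to pear.
              pear is a leaf — visit pear.
            Visit plum.
            At plum: no right child.
Visit ivy.
At ivy: go right to reed.
  At reed: go left to aster.
    aster is a leaf — visit aster.
  Visit reed.
  At reed: no right child.
Full in-order sequence: ash, moss, fern, cedar, fig, kale, lily, iris, pear, plum, ivy, aster, reed.

2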